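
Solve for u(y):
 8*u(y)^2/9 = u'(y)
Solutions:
 u(y) = -9/(C1 + 8*y)


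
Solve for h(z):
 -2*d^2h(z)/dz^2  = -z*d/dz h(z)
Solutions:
 h(z) = C1 + C2*erfi(z/2)


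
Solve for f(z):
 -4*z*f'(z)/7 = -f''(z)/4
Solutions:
 f(z) = C1 + C2*erfi(2*sqrt(14)*z/7)


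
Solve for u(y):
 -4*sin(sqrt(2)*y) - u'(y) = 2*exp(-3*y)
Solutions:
 u(y) = C1 + 2*sqrt(2)*cos(sqrt(2)*y) + 2*exp(-3*y)/3


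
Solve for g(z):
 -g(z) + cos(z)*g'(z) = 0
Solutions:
 g(z) = C1*sqrt(sin(z) + 1)/sqrt(sin(z) - 1)


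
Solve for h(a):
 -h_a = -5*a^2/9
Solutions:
 h(a) = C1 + 5*a^3/27


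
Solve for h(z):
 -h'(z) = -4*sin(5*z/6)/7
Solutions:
 h(z) = C1 - 24*cos(5*z/6)/35


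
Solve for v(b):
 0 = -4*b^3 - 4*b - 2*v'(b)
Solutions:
 v(b) = C1 - b^4/2 - b^2


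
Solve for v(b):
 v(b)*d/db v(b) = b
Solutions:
 v(b) = -sqrt(C1 + b^2)
 v(b) = sqrt(C1 + b^2)


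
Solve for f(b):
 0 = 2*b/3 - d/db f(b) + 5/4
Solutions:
 f(b) = C1 + b^2/3 + 5*b/4


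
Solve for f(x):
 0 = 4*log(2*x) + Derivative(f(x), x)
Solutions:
 f(x) = C1 - 4*x*log(x) - x*log(16) + 4*x


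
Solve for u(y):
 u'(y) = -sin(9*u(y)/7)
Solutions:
 y + 7*log(cos(9*u(y)/7) - 1)/18 - 7*log(cos(9*u(y)/7) + 1)/18 = C1


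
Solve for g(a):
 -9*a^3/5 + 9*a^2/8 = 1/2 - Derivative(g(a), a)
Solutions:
 g(a) = C1 + 9*a^4/20 - 3*a^3/8 + a/2


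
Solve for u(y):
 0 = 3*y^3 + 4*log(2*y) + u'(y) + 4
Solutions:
 u(y) = C1 - 3*y^4/4 - 4*y*log(y) - y*log(16)


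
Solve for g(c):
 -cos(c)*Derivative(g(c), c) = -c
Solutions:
 g(c) = C1 + Integral(c/cos(c), c)


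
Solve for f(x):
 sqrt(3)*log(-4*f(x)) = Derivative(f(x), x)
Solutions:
 -sqrt(3)*Integral(1/(log(-_y) + 2*log(2)), (_y, f(x)))/3 = C1 - x


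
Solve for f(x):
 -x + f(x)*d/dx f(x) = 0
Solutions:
 f(x) = -sqrt(C1 + x^2)
 f(x) = sqrt(C1 + x^2)


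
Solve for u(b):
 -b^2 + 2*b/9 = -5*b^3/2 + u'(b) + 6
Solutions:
 u(b) = C1 + 5*b^4/8 - b^3/3 + b^2/9 - 6*b


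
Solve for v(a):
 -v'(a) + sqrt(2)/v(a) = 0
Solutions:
 v(a) = -sqrt(C1 + 2*sqrt(2)*a)
 v(a) = sqrt(C1 + 2*sqrt(2)*a)


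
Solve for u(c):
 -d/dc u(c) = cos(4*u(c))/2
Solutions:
 u(c) = -asin((C1 + exp(4*c))/(C1 - exp(4*c)))/4 + pi/4
 u(c) = asin((C1 + exp(4*c))/(C1 - exp(4*c)))/4


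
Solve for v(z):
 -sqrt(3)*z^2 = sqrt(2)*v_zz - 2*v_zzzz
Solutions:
 v(z) = C1 + C2*z + C3*exp(-2^(3/4)*z/2) + C4*exp(2^(3/4)*z/2) - sqrt(6)*z^4/24 - sqrt(3)*z^2


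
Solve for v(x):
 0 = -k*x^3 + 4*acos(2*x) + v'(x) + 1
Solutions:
 v(x) = C1 + k*x^4/4 - 4*x*acos(2*x) - x + 2*sqrt(1 - 4*x^2)


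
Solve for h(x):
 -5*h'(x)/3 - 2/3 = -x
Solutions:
 h(x) = C1 + 3*x^2/10 - 2*x/5


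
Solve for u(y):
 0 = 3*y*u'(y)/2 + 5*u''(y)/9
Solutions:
 u(y) = C1 + C2*erf(3*sqrt(15)*y/10)


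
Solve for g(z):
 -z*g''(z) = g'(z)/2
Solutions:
 g(z) = C1 + C2*sqrt(z)


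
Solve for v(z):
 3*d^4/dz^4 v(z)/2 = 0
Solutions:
 v(z) = C1 + C2*z + C3*z^2 + C4*z^3


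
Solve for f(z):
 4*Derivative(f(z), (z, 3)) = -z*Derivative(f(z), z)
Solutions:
 f(z) = C1 + Integral(C2*airyai(-2^(1/3)*z/2) + C3*airybi(-2^(1/3)*z/2), z)


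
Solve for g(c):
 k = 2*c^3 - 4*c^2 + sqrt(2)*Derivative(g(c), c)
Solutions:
 g(c) = C1 - sqrt(2)*c^4/4 + 2*sqrt(2)*c^3/3 + sqrt(2)*c*k/2


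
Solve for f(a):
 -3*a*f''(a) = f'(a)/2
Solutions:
 f(a) = C1 + C2*a^(5/6)


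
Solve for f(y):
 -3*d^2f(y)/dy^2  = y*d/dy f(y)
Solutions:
 f(y) = C1 + C2*erf(sqrt(6)*y/6)


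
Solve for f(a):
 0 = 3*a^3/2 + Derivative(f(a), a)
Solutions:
 f(a) = C1 - 3*a^4/8


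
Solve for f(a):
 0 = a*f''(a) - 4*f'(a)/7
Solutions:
 f(a) = C1 + C2*a^(11/7)


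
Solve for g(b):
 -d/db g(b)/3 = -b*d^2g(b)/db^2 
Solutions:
 g(b) = C1 + C2*b^(4/3)


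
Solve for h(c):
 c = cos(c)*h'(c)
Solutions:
 h(c) = C1 + Integral(c/cos(c), c)


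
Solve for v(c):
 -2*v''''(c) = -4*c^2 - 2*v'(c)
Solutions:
 v(c) = C1 + C4*exp(c) - 2*c^3/3 + (C2*sin(sqrt(3)*c/2) + C3*cos(sqrt(3)*c/2))*exp(-c/2)


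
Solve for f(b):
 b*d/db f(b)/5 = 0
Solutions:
 f(b) = C1


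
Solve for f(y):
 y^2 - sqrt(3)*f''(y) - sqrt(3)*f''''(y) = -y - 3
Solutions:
 f(y) = C1 + C2*y + C3*sin(y) + C4*cos(y) + sqrt(3)*y^4/36 + sqrt(3)*y^3/18 + sqrt(3)*y^2/6


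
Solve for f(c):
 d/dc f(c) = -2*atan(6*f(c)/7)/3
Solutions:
 Integral(1/atan(6*_y/7), (_y, f(c))) = C1 - 2*c/3


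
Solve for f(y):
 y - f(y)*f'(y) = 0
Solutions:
 f(y) = -sqrt(C1 + y^2)
 f(y) = sqrt(C1 + y^2)


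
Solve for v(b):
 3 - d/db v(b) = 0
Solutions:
 v(b) = C1 + 3*b


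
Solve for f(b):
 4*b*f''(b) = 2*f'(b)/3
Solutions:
 f(b) = C1 + C2*b^(7/6)


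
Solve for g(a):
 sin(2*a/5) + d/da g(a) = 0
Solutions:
 g(a) = C1 + 5*cos(2*a/5)/2


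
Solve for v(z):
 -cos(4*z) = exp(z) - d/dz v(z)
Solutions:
 v(z) = C1 + exp(z) + sin(4*z)/4


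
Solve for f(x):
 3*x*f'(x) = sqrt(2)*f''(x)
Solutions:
 f(x) = C1 + C2*erfi(2^(1/4)*sqrt(3)*x/2)


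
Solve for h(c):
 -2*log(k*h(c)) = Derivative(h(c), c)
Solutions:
 li(k*h(c))/k = C1 - 2*c


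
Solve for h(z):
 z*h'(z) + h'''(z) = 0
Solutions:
 h(z) = C1 + Integral(C2*airyai(-z) + C3*airybi(-z), z)


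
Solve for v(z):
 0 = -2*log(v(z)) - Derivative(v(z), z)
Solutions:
 li(v(z)) = C1 - 2*z


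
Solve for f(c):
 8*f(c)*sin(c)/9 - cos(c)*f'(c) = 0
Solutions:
 f(c) = C1/cos(c)^(8/9)


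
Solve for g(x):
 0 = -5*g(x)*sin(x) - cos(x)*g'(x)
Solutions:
 g(x) = C1*cos(x)^5


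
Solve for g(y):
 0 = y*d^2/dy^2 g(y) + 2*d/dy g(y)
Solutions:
 g(y) = C1 + C2/y


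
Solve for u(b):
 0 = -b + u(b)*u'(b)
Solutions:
 u(b) = -sqrt(C1 + b^2)
 u(b) = sqrt(C1 + b^2)


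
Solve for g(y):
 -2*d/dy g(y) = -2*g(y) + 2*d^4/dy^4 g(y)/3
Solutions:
 g(y) = (C1/sqrt(exp(y*sqrt(-2^(2/3)*(9 + sqrt(337))^(1/3)/2 + 4*2^(1/3)/(9 + sqrt(337))^(1/3) + 3*2^(5/6)/sqrt(-4/(9 + sqrt(337))^(1/3) + 2^(1/3)*(9 + sqrt(337))^(1/3)/2)))) + C2*sqrt(exp(y*sqrt(-2^(2/3)*(9 + sqrt(337))^(1/3)/2 + 4*2^(1/3)/(9 + sqrt(337))^(1/3) + 3*2^(5/6)/sqrt(-4/(9 + sqrt(337))^(1/3) + 2^(1/3)*(9 + sqrt(337))^(1/3)/2)))))*exp(-2^(1/6)*y*sqrt(-4/(9 + sqrt(337))^(1/3) + 2^(1/3)*(9 + sqrt(337))^(1/3)/2)/2) + (C3*sin(y*sqrt(-4*2^(1/3)/(9 + sqrt(337))^(1/3) + 2^(2/3)*(9 + sqrt(337))^(1/3)/2 + 3*2^(5/6)/sqrt(-4/(9 + sqrt(337))^(1/3) + 2^(1/3)*(9 + sqrt(337))^(1/3)/2))/2) + C4*cos(y*sqrt(-4*2^(1/3)/(9 + sqrt(337))^(1/3) + 2^(2/3)*(9 + sqrt(337))^(1/3)/2 + 3*2^(5/6)/sqrt(-4/(9 + sqrt(337))^(1/3) + 2^(1/3)*(9 + sqrt(337))^(1/3)/2))/2))*exp(2^(1/6)*y*sqrt(-4/(9 + sqrt(337))^(1/3) + 2^(1/3)*(9 + sqrt(337))^(1/3)/2)/2)


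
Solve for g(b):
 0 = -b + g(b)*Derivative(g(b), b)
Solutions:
 g(b) = -sqrt(C1 + b^2)
 g(b) = sqrt(C1 + b^2)


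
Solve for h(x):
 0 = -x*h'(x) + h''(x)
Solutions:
 h(x) = C1 + C2*erfi(sqrt(2)*x/2)


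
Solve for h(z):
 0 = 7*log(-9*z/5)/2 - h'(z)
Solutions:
 h(z) = C1 + 7*z*log(-z)/2 + z*(-7*log(5)/2 - 7/2 + 7*log(3))


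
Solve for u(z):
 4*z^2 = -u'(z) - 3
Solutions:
 u(z) = C1 - 4*z^3/3 - 3*z


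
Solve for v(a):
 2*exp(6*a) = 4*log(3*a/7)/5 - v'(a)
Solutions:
 v(a) = C1 + 4*a*log(a)/5 + 4*a*(-log(7) - 1 + log(3))/5 - exp(6*a)/3


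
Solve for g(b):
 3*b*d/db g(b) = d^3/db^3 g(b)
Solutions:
 g(b) = C1 + Integral(C2*airyai(3^(1/3)*b) + C3*airybi(3^(1/3)*b), b)


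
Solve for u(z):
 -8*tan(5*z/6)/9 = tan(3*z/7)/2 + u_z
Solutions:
 u(z) = C1 + 7*log(cos(3*z/7))/6 + 16*log(cos(5*z/6))/15


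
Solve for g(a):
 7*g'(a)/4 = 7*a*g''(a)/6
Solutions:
 g(a) = C1 + C2*a^(5/2)


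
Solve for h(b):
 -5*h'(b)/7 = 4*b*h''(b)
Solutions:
 h(b) = C1 + C2*b^(23/28)


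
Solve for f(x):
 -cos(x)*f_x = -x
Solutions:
 f(x) = C1 + Integral(x/cos(x), x)


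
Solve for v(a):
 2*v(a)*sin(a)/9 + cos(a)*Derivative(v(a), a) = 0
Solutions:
 v(a) = C1*cos(a)^(2/9)


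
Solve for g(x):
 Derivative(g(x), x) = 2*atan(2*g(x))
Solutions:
 Integral(1/atan(2*_y), (_y, g(x))) = C1 + 2*x


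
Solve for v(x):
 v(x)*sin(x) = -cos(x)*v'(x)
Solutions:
 v(x) = C1*cos(x)


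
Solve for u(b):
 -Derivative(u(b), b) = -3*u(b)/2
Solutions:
 u(b) = C1*exp(3*b/2)


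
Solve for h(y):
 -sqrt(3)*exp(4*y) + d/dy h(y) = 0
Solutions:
 h(y) = C1 + sqrt(3)*exp(4*y)/4


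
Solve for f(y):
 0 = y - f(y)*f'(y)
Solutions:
 f(y) = -sqrt(C1 + y^2)
 f(y) = sqrt(C1 + y^2)


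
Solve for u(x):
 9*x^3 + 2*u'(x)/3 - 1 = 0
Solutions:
 u(x) = C1 - 27*x^4/8 + 3*x/2


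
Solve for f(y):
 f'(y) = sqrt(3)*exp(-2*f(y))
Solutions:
 f(y) = log(-sqrt(C1 + 2*sqrt(3)*y))
 f(y) = log(C1 + 2*sqrt(3)*y)/2


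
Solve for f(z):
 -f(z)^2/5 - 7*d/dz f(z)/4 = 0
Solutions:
 f(z) = 35/(C1 + 4*z)


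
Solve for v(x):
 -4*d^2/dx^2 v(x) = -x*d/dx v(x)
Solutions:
 v(x) = C1 + C2*erfi(sqrt(2)*x/4)


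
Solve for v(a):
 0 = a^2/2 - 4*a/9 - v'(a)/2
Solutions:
 v(a) = C1 + a^3/3 - 4*a^2/9


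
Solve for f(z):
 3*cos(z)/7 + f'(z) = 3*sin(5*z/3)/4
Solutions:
 f(z) = C1 - 3*sin(z)/7 - 9*cos(5*z/3)/20


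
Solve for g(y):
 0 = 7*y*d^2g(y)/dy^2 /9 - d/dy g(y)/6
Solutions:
 g(y) = C1 + C2*y^(17/14)


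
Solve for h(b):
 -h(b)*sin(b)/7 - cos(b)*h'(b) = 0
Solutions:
 h(b) = C1*cos(b)^(1/7)


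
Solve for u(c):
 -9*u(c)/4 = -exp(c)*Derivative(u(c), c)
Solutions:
 u(c) = C1*exp(-9*exp(-c)/4)


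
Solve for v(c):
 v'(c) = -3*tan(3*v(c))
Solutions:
 v(c) = -asin(C1*exp(-9*c))/3 + pi/3
 v(c) = asin(C1*exp(-9*c))/3


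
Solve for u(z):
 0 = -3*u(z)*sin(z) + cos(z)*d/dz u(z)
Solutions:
 u(z) = C1/cos(z)^3


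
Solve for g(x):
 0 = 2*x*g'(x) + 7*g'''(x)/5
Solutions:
 g(x) = C1 + Integral(C2*airyai(-10^(1/3)*7^(2/3)*x/7) + C3*airybi(-10^(1/3)*7^(2/3)*x/7), x)


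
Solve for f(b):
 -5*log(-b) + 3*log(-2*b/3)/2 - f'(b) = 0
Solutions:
 f(b) = C1 - 7*b*log(-b)/2 + b*(-3*log(3) + 3*log(2) + 7)/2


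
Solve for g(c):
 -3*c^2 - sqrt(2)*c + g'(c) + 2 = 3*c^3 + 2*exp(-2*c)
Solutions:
 g(c) = C1 + 3*c^4/4 + c^3 + sqrt(2)*c^2/2 - 2*c - exp(-2*c)


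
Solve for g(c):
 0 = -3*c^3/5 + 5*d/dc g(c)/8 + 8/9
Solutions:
 g(c) = C1 + 6*c^4/25 - 64*c/45


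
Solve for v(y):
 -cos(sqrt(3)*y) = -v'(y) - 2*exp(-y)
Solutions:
 v(y) = C1 + sqrt(3)*sin(sqrt(3)*y)/3 + 2*exp(-y)


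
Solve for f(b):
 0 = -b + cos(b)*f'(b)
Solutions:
 f(b) = C1 + Integral(b/cos(b), b)


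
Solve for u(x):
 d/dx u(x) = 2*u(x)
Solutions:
 u(x) = C1*exp(2*x)


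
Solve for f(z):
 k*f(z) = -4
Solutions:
 f(z) = -4/k


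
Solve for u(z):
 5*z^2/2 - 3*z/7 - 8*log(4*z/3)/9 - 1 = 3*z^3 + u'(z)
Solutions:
 u(z) = C1 - 3*z^4/4 + 5*z^3/6 - 3*z^2/14 - 8*z*log(z)/9 - 16*z*log(2)/9 - z/9 + 8*z*log(3)/9


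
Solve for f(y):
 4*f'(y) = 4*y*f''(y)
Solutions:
 f(y) = C1 + C2*y^2


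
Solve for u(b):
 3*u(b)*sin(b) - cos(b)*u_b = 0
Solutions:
 u(b) = C1/cos(b)^3


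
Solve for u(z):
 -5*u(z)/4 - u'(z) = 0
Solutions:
 u(z) = C1*exp(-5*z/4)


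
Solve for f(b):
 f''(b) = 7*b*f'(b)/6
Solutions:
 f(b) = C1 + C2*erfi(sqrt(21)*b/6)


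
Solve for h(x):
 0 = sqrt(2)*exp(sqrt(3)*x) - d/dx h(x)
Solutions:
 h(x) = C1 + sqrt(6)*exp(sqrt(3)*x)/3


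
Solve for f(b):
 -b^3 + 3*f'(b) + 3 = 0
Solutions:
 f(b) = C1 + b^4/12 - b


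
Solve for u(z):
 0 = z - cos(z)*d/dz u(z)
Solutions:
 u(z) = C1 + Integral(z/cos(z), z)


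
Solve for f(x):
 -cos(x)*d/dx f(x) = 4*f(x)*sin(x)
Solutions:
 f(x) = C1*cos(x)^4


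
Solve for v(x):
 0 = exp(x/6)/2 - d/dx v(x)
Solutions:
 v(x) = C1 + 3*exp(x/6)


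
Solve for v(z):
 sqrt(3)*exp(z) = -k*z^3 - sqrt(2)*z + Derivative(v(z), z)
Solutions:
 v(z) = C1 + k*z^4/4 + sqrt(2)*z^2/2 + sqrt(3)*exp(z)


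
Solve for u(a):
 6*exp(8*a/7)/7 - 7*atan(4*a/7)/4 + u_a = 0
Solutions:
 u(a) = C1 + 7*a*atan(4*a/7)/4 - 3*exp(8*a/7)/4 - 49*log(16*a^2 + 49)/32


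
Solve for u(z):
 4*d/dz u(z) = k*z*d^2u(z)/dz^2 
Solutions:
 u(z) = C1 + z^(((re(k) + 4)*re(k) + im(k)^2)/(re(k)^2 + im(k)^2))*(C2*sin(4*log(z)*Abs(im(k))/(re(k)^2 + im(k)^2)) + C3*cos(4*log(z)*im(k)/(re(k)^2 + im(k)^2)))


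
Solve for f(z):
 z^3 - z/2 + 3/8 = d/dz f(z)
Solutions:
 f(z) = C1 + z^4/4 - z^2/4 + 3*z/8


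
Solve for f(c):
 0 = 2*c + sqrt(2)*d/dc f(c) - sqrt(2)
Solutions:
 f(c) = C1 - sqrt(2)*c^2/2 + c


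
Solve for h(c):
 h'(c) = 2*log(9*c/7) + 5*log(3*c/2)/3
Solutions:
 h(c) = C1 + 11*c*log(c)/3 - 2*c*log(14) - 11*c/3 + c*log(2)/3 + 17*c*log(3)/3


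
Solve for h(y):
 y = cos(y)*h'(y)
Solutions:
 h(y) = C1 + Integral(y/cos(y), y)


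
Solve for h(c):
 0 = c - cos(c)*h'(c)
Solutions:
 h(c) = C1 + Integral(c/cos(c), c)


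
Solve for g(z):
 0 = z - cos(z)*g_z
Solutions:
 g(z) = C1 + Integral(z/cos(z), z)


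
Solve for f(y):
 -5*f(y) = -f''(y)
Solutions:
 f(y) = C1*exp(-sqrt(5)*y) + C2*exp(sqrt(5)*y)


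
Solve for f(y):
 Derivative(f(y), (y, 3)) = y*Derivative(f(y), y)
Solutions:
 f(y) = C1 + Integral(C2*airyai(y) + C3*airybi(y), y)


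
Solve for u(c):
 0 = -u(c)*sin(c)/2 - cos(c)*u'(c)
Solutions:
 u(c) = C1*sqrt(cos(c))


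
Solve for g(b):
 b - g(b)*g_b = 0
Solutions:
 g(b) = -sqrt(C1 + b^2)
 g(b) = sqrt(C1 + b^2)


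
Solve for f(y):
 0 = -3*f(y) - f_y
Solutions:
 f(y) = C1*exp(-3*y)


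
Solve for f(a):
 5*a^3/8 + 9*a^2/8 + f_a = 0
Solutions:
 f(a) = C1 - 5*a^4/32 - 3*a^3/8


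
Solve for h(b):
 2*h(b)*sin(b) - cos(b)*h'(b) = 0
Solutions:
 h(b) = C1/cos(b)^2


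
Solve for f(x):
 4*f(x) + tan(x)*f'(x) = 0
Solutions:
 f(x) = C1/sin(x)^4


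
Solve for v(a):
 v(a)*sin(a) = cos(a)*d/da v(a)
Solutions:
 v(a) = C1/cos(a)


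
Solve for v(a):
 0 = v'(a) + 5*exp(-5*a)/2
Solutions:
 v(a) = C1 + exp(-5*a)/2


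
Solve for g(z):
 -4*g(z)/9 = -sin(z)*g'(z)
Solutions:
 g(z) = C1*(cos(z) - 1)^(2/9)/(cos(z) + 1)^(2/9)


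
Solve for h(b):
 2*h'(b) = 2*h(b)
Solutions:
 h(b) = C1*exp(b)


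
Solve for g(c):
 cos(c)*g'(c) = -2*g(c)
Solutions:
 g(c) = C1*(sin(c) - 1)/(sin(c) + 1)


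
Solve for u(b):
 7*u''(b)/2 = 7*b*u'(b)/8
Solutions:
 u(b) = C1 + C2*erfi(sqrt(2)*b/4)


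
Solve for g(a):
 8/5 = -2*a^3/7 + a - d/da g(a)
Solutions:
 g(a) = C1 - a^4/14 + a^2/2 - 8*a/5


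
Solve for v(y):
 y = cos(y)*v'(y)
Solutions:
 v(y) = C1 + Integral(y/cos(y), y)


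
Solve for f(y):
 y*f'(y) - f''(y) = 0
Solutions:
 f(y) = C1 + C2*erfi(sqrt(2)*y/2)


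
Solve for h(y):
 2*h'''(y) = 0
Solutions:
 h(y) = C1 + C2*y + C3*y^2


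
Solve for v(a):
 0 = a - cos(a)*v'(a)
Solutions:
 v(a) = C1 + Integral(a/cos(a), a)


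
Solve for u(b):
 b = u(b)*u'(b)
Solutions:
 u(b) = -sqrt(C1 + b^2)
 u(b) = sqrt(C1 + b^2)


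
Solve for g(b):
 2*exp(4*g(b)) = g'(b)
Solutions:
 g(b) = log(-(-1/(C1 + 8*b))^(1/4))
 g(b) = log(-1/(C1 + 8*b))/4
 g(b) = log(-I*(-1/(C1 + 8*b))^(1/4))
 g(b) = log(I*(-1/(C1 + 8*b))^(1/4))


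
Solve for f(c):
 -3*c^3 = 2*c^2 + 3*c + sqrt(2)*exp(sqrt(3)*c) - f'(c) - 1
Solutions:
 f(c) = C1 + 3*c^4/4 + 2*c^3/3 + 3*c^2/2 - c + sqrt(6)*exp(sqrt(3)*c)/3


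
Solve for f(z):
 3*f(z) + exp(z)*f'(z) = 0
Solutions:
 f(z) = C1*exp(3*exp(-z))


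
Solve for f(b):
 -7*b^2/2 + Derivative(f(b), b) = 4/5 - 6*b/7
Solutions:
 f(b) = C1 + 7*b^3/6 - 3*b^2/7 + 4*b/5


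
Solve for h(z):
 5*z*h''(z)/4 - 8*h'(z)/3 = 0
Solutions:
 h(z) = C1 + C2*z^(47/15)


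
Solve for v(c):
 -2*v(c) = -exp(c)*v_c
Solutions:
 v(c) = C1*exp(-2*exp(-c))


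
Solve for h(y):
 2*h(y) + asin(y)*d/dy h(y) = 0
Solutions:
 h(y) = C1*exp(-2*Integral(1/asin(y), y))


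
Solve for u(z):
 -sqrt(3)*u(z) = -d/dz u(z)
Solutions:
 u(z) = C1*exp(sqrt(3)*z)


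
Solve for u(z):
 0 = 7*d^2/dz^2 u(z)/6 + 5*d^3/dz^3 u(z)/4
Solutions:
 u(z) = C1 + C2*z + C3*exp(-14*z/15)


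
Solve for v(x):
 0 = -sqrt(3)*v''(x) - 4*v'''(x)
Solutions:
 v(x) = C1 + C2*x + C3*exp(-sqrt(3)*x/4)


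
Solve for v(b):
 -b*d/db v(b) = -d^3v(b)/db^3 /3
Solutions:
 v(b) = C1 + Integral(C2*airyai(3^(1/3)*b) + C3*airybi(3^(1/3)*b), b)


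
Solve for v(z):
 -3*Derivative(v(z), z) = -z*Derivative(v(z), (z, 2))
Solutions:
 v(z) = C1 + C2*z^4


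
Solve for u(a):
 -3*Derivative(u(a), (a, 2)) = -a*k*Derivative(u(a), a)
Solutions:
 u(a) = Piecewise((-sqrt(6)*sqrt(pi)*C1*erf(sqrt(6)*a*sqrt(-k)/6)/(2*sqrt(-k)) - C2, (k > 0) | (k < 0)), (-C1*a - C2, True))


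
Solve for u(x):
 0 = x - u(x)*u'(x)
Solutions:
 u(x) = -sqrt(C1 + x^2)
 u(x) = sqrt(C1 + x^2)


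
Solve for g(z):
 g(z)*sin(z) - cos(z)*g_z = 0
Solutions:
 g(z) = C1/cos(z)


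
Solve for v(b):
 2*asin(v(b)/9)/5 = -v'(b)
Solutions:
 Integral(1/asin(_y/9), (_y, v(b))) = C1 - 2*b/5


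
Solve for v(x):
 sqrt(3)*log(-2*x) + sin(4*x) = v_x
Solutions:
 v(x) = C1 + sqrt(3)*x*(log(-x) - 1) + sqrt(3)*x*log(2) - cos(4*x)/4


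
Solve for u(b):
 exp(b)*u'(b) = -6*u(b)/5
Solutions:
 u(b) = C1*exp(6*exp(-b)/5)


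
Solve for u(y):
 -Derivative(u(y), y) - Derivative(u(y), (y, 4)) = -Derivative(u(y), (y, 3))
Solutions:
 u(y) = C1 + C2*exp(y*(2*2^(1/3)/(3*sqrt(69) + 25)^(1/3) + 4 + 2^(2/3)*(3*sqrt(69) + 25)^(1/3))/12)*sin(2^(1/3)*sqrt(3)*y*(-2^(1/3)*(3*sqrt(69) + 25)^(1/3) + 2/(3*sqrt(69) + 25)^(1/3))/12) + C3*exp(y*(2*2^(1/3)/(3*sqrt(69) + 25)^(1/3) + 4 + 2^(2/3)*(3*sqrt(69) + 25)^(1/3))/12)*cos(2^(1/3)*sqrt(3)*y*(-2^(1/3)*(3*sqrt(69) + 25)^(1/3) + 2/(3*sqrt(69) + 25)^(1/3))/12) + C4*exp(y*(-2^(2/3)*(3*sqrt(69) + 25)^(1/3) - 2*2^(1/3)/(3*sqrt(69) + 25)^(1/3) + 2)/6)


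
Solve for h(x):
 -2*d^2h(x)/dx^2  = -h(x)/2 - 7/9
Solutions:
 h(x) = C1*exp(-x/2) + C2*exp(x/2) - 14/9


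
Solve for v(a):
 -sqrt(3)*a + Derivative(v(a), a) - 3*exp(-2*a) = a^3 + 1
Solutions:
 v(a) = C1 + a^4/4 + sqrt(3)*a^2/2 + a - 3*exp(-2*a)/2


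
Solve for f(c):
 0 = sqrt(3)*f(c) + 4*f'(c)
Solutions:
 f(c) = C1*exp(-sqrt(3)*c/4)


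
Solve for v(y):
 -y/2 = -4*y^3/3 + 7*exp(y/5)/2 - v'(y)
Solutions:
 v(y) = C1 - y^4/3 + y^2/4 + 35*exp(y/5)/2


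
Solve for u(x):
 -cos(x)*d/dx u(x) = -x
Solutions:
 u(x) = C1 + Integral(x/cos(x), x)


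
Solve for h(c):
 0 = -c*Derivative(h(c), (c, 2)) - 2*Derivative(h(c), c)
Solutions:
 h(c) = C1 + C2/c


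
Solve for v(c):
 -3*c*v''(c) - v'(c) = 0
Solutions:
 v(c) = C1 + C2*c^(2/3)


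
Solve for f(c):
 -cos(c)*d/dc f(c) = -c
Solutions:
 f(c) = C1 + Integral(c/cos(c), c)


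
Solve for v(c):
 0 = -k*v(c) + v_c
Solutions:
 v(c) = C1*exp(c*k)


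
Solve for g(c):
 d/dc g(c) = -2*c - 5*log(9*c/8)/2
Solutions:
 g(c) = C1 - c^2 - 5*c*log(c)/2 - 5*c*log(3) + 5*c/2 + 15*c*log(2)/2


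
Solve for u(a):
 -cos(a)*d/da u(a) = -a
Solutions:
 u(a) = C1 + Integral(a/cos(a), a)


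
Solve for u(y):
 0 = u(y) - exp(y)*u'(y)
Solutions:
 u(y) = C1*exp(-exp(-y))


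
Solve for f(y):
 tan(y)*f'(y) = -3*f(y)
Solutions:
 f(y) = C1/sin(y)^3


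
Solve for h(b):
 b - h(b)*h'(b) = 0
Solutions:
 h(b) = -sqrt(C1 + b^2)
 h(b) = sqrt(C1 + b^2)


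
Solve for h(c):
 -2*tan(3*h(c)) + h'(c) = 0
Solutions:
 h(c) = -asin(C1*exp(6*c))/3 + pi/3
 h(c) = asin(C1*exp(6*c))/3


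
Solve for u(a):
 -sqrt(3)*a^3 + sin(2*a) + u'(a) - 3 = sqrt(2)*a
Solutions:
 u(a) = C1 + sqrt(3)*a^4/4 + sqrt(2)*a^2/2 + 3*a + cos(2*a)/2


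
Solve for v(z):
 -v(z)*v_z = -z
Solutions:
 v(z) = -sqrt(C1 + z^2)
 v(z) = sqrt(C1 + z^2)


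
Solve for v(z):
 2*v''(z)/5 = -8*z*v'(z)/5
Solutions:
 v(z) = C1 + C2*erf(sqrt(2)*z)


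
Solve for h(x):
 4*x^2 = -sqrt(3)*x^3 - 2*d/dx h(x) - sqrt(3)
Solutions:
 h(x) = C1 - sqrt(3)*x^4/8 - 2*x^3/3 - sqrt(3)*x/2


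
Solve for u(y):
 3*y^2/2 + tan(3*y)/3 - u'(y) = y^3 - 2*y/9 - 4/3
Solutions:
 u(y) = C1 - y^4/4 + y^3/2 + y^2/9 + 4*y/3 - log(cos(3*y))/9


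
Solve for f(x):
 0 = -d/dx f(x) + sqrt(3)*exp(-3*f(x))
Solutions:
 f(x) = log(C1 + 3*sqrt(3)*x)/3
 f(x) = log((-3^(1/3) - 3^(5/6)*I)*(C1 + sqrt(3)*x)^(1/3)/2)
 f(x) = log((-3^(1/3) + 3^(5/6)*I)*(C1 + sqrt(3)*x)^(1/3)/2)


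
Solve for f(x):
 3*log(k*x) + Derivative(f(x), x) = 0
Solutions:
 f(x) = C1 - 3*x*log(k*x) + 3*x


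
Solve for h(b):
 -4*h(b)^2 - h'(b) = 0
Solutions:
 h(b) = 1/(C1 + 4*b)


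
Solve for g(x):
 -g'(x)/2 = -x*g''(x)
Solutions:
 g(x) = C1 + C2*x^(3/2)


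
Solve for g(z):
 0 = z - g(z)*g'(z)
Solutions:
 g(z) = -sqrt(C1 + z^2)
 g(z) = sqrt(C1 + z^2)


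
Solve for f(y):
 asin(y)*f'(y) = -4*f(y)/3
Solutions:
 f(y) = C1*exp(-4*Integral(1/asin(y), y)/3)


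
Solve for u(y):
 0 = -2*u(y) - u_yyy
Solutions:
 u(y) = C3*exp(-2^(1/3)*y) + (C1*sin(2^(1/3)*sqrt(3)*y/2) + C2*cos(2^(1/3)*sqrt(3)*y/2))*exp(2^(1/3)*y/2)


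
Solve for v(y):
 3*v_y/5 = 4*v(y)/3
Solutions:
 v(y) = C1*exp(20*y/9)


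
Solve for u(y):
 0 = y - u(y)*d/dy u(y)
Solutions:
 u(y) = -sqrt(C1 + y^2)
 u(y) = sqrt(C1 + y^2)


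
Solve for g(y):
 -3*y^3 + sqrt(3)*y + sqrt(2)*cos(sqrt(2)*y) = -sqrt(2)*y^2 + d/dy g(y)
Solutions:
 g(y) = C1 - 3*y^4/4 + sqrt(2)*y^3/3 + sqrt(3)*y^2/2 + sin(sqrt(2)*y)


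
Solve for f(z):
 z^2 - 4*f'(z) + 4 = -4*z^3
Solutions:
 f(z) = C1 + z^4/4 + z^3/12 + z


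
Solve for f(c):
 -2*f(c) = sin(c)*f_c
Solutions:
 f(c) = C1*(cos(c) + 1)/(cos(c) - 1)


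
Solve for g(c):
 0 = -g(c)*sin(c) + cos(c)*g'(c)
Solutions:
 g(c) = C1/cos(c)


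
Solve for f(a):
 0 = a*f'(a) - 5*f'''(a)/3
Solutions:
 f(a) = C1 + Integral(C2*airyai(3^(1/3)*5^(2/3)*a/5) + C3*airybi(3^(1/3)*5^(2/3)*a/5), a)


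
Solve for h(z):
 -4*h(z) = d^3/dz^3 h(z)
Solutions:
 h(z) = C3*exp(-2^(2/3)*z) + (C1*sin(2^(2/3)*sqrt(3)*z/2) + C2*cos(2^(2/3)*sqrt(3)*z/2))*exp(2^(2/3)*z/2)


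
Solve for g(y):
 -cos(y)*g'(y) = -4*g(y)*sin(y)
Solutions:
 g(y) = C1/cos(y)^4


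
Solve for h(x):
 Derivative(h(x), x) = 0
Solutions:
 h(x) = C1


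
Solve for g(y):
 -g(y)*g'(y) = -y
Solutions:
 g(y) = -sqrt(C1 + y^2)
 g(y) = sqrt(C1 + y^2)


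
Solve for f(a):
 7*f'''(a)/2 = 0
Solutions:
 f(a) = C1 + C2*a + C3*a^2


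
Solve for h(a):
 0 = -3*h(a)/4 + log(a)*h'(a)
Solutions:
 h(a) = C1*exp(3*li(a)/4)


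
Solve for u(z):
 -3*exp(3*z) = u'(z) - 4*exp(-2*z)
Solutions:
 u(z) = C1 - exp(3*z) - 2*exp(-2*z)


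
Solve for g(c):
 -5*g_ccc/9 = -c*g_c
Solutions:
 g(c) = C1 + Integral(C2*airyai(15^(2/3)*c/5) + C3*airybi(15^(2/3)*c/5), c)


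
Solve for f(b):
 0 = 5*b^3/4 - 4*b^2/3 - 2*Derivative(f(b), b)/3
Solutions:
 f(b) = C1 + 15*b^4/32 - 2*b^3/3


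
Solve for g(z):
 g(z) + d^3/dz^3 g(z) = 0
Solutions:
 g(z) = C3*exp(-z) + (C1*sin(sqrt(3)*z/2) + C2*cos(sqrt(3)*z/2))*exp(z/2)


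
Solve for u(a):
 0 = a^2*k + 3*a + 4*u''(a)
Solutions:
 u(a) = C1 + C2*a - a^4*k/48 - a^3/8


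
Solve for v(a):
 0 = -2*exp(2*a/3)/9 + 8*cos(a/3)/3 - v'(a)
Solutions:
 v(a) = C1 - exp(2*a/3)/3 + 8*sin(a/3)


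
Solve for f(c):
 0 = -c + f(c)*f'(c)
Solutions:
 f(c) = -sqrt(C1 + c^2)
 f(c) = sqrt(C1 + c^2)


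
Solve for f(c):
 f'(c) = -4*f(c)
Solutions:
 f(c) = C1*exp(-4*c)


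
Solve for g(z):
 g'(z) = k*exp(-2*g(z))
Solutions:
 g(z) = log(-sqrt(C1 + 2*k*z))
 g(z) = log(C1 + 2*k*z)/2


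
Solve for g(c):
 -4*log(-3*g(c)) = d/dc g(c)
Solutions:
 Integral(1/(log(-_y) + log(3)), (_y, g(c)))/4 = C1 - c


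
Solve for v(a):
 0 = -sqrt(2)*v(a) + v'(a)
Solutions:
 v(a) = C1*exp(sqrt(2)*a)


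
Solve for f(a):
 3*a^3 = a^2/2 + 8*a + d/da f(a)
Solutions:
 f(a) = C1 + 3*a^4/4 - a^3/6 - 4*a^2


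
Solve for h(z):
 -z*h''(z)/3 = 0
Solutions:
 h(z) = C1 + C2*z


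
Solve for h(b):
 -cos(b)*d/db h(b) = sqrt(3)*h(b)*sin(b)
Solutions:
 h(b) = C1*cos(b)^(sqrt(3))


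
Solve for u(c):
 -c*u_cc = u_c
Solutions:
 u(c) = C1 + C2*log(c)


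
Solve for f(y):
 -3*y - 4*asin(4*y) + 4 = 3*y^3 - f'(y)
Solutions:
 f(y) = C1 + 3*y^4/4 + 3*y^2/2 + 4*y*asin(4*y) - 4*y + sqrt(1 - 16*y^2)


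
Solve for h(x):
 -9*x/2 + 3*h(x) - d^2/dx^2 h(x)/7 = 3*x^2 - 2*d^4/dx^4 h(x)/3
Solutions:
 h(x) = x^2 + 3*x/2 + (C1*sin(2^(3/4)*sqrt(3)*x*sin(atan(sqrt(391))/2)/2) + C2*cos(2^(3/4)*sqrt(3)*x*sin(atan(sqrt(391))/2)/2))*exp(-2^(3/4)*sqrt(3)*x*cos(atan(sqrt(391))/2)/2) + (C3*sin(2^(3/4)*sqrt(3)*x*sin(atan(sqrt(391))/2)/2) + C4*cos(2^(3/4)*sqrt(3)*x*sin(atan(sqrt(391))/2)/2))*exp(2^(3/4)*sqrt(3)*x*cos(atan(sqrt(391))/2)/2) + 2/21


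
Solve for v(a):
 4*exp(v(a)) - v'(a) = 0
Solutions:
 v(a) = log(-1/(C1 + 4*a))


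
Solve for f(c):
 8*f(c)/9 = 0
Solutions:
 f(c) = 0


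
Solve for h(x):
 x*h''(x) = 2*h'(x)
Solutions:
 h(x) = C1 + C2*x^3


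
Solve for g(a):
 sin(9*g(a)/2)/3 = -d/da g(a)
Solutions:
 g(a) = -2*acos((-C1 - exp(3*a))/(C1 - exp(3*a)))/9 + 4*pi/9
 g(a) = 2*acos((-C1 - exp(3*a))/(C1 - exp(3*a)))/9


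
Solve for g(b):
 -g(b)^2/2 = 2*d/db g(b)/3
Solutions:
 g(b) = 4/(C1 + 3*b)


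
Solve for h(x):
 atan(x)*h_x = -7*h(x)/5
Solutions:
 h(x) = C1*exp(-7*Integral(1/atan(x), x)/5)


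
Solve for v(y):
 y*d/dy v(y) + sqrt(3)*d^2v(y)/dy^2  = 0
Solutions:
 v(y) = C1 + C2*erf(sqrt(2)*3^(3/4)*y/6)


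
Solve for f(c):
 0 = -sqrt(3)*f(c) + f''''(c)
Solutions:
 f(c) = C1*exp(-3^(1/8)*c) + C2*exp(3^(1/8)*c) + C3*sin(3^(1/8)*c) + C4*cos(3^(1/8)*c)


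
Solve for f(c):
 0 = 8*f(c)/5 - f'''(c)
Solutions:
 f(c) = C3*exp(2*5^(2/3)*c/5) + (C1*sin(sqrt(3)*5^(2/3)*c/5) + C2*cos(sqrt(3)*5^(2/3)*c/5))*exp(-5^(2/3)*c/5)


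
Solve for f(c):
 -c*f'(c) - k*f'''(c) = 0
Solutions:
 f(c) = C1 + Integral(C2*airyai(c*(-1/k)^(1/3)) + C3*airybi(c*(-1/k)^(1/3)), c)


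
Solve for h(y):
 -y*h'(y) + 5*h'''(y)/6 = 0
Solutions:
 h(y) = C1 + Integral(C2*airyai(5^(2/3)*6^(1/3)*y/5) + C3*airybi(5^(2/3)*6^(1/3)*y/5), y)


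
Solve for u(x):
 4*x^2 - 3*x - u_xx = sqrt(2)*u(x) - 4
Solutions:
 u(x) = C1*sin(2^(1/4)*x) + C2*cos(2^(1/4)*x) + 2*sqrt(2)*x^2 - 3*sqrt(2)*x/2 - 4 + 2*sqrt(2)


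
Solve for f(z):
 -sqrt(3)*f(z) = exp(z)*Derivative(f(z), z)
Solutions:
 f(z) = C1*exp(sqrt(3)*exp(-z))


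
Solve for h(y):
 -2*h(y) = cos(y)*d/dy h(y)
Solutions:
 h(y) = C1*(sin(y) - 1)/(sin(y) + 1)


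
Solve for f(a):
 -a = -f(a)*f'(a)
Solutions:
 f(a) = -sqrt(C1 + a^2)
 f(a) = sqrt(C1 + a^2)


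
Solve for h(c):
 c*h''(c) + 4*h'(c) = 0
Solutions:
 h(c) = C1 + C2/c^3


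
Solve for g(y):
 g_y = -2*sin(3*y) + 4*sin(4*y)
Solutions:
 g(y) = C1 + 2*cos(3*y)/3 - cos(4*y)


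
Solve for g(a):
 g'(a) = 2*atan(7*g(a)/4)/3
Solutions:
 Integral(1/atan(7*_y/4), (_y, g(a))) = C1 + 2*a/3


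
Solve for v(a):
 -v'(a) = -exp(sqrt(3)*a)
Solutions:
 v(a) = C1 + sqrt(3)*exp(sqrt(3)*a)/3


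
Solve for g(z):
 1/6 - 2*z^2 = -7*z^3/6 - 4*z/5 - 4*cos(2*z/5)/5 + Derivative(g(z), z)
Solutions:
 g(z) = C1 + 7*z^4/24 - 2*z^3/3 + 2*z^2/5 + z/6 + 2*sin(2*z/5)


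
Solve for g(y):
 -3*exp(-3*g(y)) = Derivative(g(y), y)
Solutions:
 g(y) = log(C1 - 9*y)/3
 g(y) = log((-3^(1/3) - 3^(5/6)*I)*(C1 - 3*y)^(1/3)/2)
 g(y) = log((-3^(1/3) + 3^(5/6)*I)*(C1 - 3*y)^(1/3)/2)


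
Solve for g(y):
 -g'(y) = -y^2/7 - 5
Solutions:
 g(y) = C1 + y^3/21 + 5*y


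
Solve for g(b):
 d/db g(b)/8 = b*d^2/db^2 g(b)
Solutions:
 g(b) = C1 + C2*b^(9/8)


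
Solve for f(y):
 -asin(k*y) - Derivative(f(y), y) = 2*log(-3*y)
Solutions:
 f(y) = C1 - 2*y*log(-y) - 2*y*log(3) + 2*y - Piecewise((y*asin(k*y) + sqrt(-k^2*y^2 + 1)/k, Ne(k, 0)), (0, True))


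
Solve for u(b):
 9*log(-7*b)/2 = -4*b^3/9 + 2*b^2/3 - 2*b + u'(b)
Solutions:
 u(b) = C1 + b^4/9 - 2*b^3/9 + b^2 + 9*b*log(-b)/2 + 9*b*(-1 + log(7))/2


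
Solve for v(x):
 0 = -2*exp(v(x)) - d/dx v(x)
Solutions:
 v(x) = log(1/(C1 + 2*x))


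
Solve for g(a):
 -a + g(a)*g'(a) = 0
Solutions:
 g(a) = -sqrt(C1 + a^2)
 g(a) = sqrt(C1 + a^2)


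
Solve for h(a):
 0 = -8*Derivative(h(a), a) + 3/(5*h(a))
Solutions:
 h(a) = -sqrt(C1 + 15*a)/10
 h(a) = sqrt(C1 + 15*a)/10


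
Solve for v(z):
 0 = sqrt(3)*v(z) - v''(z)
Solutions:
 v(z) = C1*exp(-3^(1/4)*z) + C2*exp(3^(1/4)*z)


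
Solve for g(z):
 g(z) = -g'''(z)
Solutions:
 g(z) = C3*exp(-z) + (C1*sin(sqrt(3)*z/2) + C2*cos(sqrt(3)*z/2))*exp(z/2)


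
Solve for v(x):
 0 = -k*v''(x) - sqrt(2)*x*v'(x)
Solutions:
 v(x) = C1 + C2*sqrt(k)*erf(2^(3/4)*x*sqrt(1/k)/2)


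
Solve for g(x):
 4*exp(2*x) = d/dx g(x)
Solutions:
 g(x) = C1 + 2*exp(2*x)


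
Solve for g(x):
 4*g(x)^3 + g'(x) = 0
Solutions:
 g(x) = -sqrt(2)*sqrt(-1/(C1 - 4*x))/2
 g(x) = sqrt(2)*sqrt(-1/(C1 - 4*x))/2


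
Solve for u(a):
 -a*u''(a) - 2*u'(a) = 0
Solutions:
 u(a) = C1 + C2/a


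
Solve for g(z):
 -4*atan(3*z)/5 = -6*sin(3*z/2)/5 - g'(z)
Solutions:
 g(z) = C1 + 4*z*atan(3*z)/5 - 2*log(9*z^2 + 1)/15 + 4*cos(3*z/2)/5


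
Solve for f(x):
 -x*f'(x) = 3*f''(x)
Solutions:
 f(x) = C1 + C2*erf(sqrt(6)*x/6)


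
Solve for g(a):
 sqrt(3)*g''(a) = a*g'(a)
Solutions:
 g(a) = C1 + C2*erfi(sqrt(2)*3^(3/4)*a/6)


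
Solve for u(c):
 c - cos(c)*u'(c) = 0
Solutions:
 u(c) = C1 + Integral(c/cos(c), c)


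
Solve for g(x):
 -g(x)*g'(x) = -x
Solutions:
 g(x) = -sqrt(C1 + x^2)
 g(x) = sqrt(C1 + x^2)


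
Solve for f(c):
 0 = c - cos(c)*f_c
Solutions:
 f(c) = C1 + Integral(c/cos(c), c)


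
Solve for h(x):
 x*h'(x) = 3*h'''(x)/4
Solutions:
 h(x) = C1 + Integral(C2*airyai(6^(2/3)*x/3) + C3*airybi(6^(2/3)*x/3), x)


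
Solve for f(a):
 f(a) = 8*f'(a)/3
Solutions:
 f(a) = C1*exp(3*a/8)


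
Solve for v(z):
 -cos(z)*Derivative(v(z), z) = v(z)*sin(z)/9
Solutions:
 v(z) = C1*cos(z)^(1/9)


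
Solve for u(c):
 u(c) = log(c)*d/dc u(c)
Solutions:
 u(c) = C1*exp(li(c))


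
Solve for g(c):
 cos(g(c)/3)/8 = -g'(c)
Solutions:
 c/8 - 3*log(sin(g(c)/3) - 1)/2 + 3*log(sin(g(c)/3) + 1)/2 = C1


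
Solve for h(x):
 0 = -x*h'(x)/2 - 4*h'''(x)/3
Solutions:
 h(x) = C1 + Integral(C2*airyai(-3^(1/3)*x/2) + C3*airybi(-3^(1/3)*x/2), x)


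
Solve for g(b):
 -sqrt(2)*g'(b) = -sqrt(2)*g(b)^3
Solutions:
 g(b) = -sqrt(2)*sqrt(-1/(C1 + b))/2
 g(b) = sqrt(2)*sqrt(-1/(C1 + b))/2


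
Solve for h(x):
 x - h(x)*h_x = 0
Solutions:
 h(x) = -sqrt(C1 + x^2)
 h(x) = sqrt(C1 + x^2)


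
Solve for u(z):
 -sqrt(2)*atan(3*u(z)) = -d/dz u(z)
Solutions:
 Integral(1/atan(3*_y), (_y, u(z))) = C1 + sqrt(2)*z


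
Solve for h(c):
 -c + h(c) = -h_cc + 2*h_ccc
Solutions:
 h(c) = C3*exp(c) + c + (C1*sin(sqrt(7)*c/4) + C2*cos(sqrt(7)*c/4))*exp(-c/4)


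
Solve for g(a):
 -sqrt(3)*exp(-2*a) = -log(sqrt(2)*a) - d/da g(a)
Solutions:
 g(a) = C1 - a*log(a) + a*(1 - log(2)/2) - sqrt(3)*exp(-2*a)/2


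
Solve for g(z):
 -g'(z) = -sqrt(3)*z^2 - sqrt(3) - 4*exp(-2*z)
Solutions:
 g(z) = C1 + sqrt(3)*z^3/3 + sqrt(3)*z - 2*exp(-2*z)


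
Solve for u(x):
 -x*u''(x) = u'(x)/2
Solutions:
 u(x) = C1 + C2*sqrt(x)


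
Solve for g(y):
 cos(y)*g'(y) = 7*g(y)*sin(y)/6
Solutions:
 g(y) = C1/cos(y)^(7/6)


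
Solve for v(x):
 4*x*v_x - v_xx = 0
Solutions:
 v(x) = C1 + C2*erfi(sqrt(2)*x)


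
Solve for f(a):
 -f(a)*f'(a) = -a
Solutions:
 f(a) = -sqrt(C1 + a^2)
 f(a) = sqrt(C1 + a^2)


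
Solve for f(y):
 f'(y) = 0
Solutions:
 f(y) = C1


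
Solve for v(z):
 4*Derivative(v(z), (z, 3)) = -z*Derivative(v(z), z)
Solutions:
 v(z) = C1 + Integral(C2*airyai(-2^(1/3)*z/2) + C3*airybi(-2^(1/3)*z/2), z)


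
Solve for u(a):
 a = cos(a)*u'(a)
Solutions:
 u(a) = C1 + Integral(a/cos(a), a)


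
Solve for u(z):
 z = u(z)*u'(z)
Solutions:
 u(z) = -sqrt(C1 + z^2)
 u(z) = sqrt(C1 + z^2)


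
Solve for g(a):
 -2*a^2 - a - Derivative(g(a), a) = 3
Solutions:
 g(a) = C1 - 2*a^3/3 - a^2/2 - 3*a


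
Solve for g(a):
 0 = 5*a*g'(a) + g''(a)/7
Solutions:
 g(a) = C1 + C2*erf(sqrt(70)*a/2)


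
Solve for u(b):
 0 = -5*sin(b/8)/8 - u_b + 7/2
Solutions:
 u(b) = C1 + 7*b/2 + 5*cos(b/8)


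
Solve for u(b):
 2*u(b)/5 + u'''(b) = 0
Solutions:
 u(b) = C3*exp(-2^(1/3)*5^(2/3)*b/5) + (C1*sin(2^(1/3)*sqrt(3)*5^(2/3)*b/10) + C2*cos(2^(1/3)*sqrt(3)*5^(2/3)*b/10))*exp(2^(1/3)*5^(2/3)*b/10)


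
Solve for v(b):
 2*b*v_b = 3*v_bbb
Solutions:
 v(b) = C1 + Integral(C2*airyai(2^(1/3)*3^(2/3)*b/3) + C3*airybi(2^(1/3)*3^(2/3)*b/3), b)


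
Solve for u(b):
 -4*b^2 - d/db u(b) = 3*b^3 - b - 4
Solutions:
 u(b) = C1 - 3*b^4/4 - 4*b^3/3 + b^2/2 + 4*b


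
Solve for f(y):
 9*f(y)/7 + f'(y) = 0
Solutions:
 f(y) = C1*exp(-9*y/7)


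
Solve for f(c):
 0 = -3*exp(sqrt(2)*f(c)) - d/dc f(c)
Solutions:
 f(c) = sqrt(2)*(2*log(1/(C1 + 3*c)) - log(2))/4


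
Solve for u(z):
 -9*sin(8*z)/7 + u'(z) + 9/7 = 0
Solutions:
 u(z) = C1 - 9*z/7 - 9*cos(8*z)/56


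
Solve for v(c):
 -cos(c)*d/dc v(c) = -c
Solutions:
 v(c) = C1 + Integral(c/cos(c), c)


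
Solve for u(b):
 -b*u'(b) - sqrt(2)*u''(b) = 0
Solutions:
 u(b) = C1 + C2*erf(2^(1/4)*b/2)


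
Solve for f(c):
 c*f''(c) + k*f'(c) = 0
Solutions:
 f(c) = C1 + c^(1 - re(k))*(C2*sin(log(c)*Abs(im(k))) + C3*cos(log(c)*im(k)))


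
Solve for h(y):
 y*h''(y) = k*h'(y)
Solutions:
 h(y) = C1 + y^(re(k) + 1)*(C2*sin(log(y)*Abs(im(k))) + C3*cos(log(y)*im(k)))


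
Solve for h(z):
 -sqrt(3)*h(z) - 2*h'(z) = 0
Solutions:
 h(z) = C1*exp(-sqrt(3)*z/2)


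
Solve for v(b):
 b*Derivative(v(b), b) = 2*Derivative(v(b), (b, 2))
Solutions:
 v(b) = C1 + C2*erfi(b/2)


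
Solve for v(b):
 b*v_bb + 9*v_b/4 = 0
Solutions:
 v(b) = C1 + C2/b^(5/4)


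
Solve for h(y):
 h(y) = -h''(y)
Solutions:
 h(y) = C1*sin(y) + C2*cos(y)


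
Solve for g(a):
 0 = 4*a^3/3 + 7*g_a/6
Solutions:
 g(a) = C1 - 2*a^4/7


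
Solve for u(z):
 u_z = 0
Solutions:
 u(z) = C1


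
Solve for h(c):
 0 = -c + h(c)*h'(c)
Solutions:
 h(c) = -sqrt(C1 + c^2)
 h(c) = sqrt(C1 + c^2)


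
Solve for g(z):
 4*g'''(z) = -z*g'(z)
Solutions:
 g(z) = C1 + Integral(C2*airyai(-2^(1/3)*z/2) + C3*airybi(-2^(1/3)*z/2), z)


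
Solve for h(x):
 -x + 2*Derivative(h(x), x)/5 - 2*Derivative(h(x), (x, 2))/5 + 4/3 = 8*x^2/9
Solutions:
 h(x) = C1 + C2*exp(x) + 20*x^3/27 + 125*x^2/36 + 65*x/18


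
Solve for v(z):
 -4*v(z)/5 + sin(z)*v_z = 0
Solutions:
 v(z) = C1*(cos(z) - 1)^(2/5)/(cos(z) + 1)^(2/5)


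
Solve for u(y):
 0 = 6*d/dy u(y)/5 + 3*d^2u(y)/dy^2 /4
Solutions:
 u(y) = C1 + C2*exp(-8*y/5)


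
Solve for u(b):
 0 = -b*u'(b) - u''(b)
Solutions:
 u(b) = C1 + C2*erf(sqrt(2)*b/2)


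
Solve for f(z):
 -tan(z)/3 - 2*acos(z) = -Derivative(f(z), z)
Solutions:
 f(z) = C1 + 2*z*acos(z) - 2*sqrt(1 - z^2) - log(cos(z))/3


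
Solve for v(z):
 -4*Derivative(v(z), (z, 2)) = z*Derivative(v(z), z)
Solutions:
 v(z) = C1 + C2*erf(sqrt(2)*z/4)


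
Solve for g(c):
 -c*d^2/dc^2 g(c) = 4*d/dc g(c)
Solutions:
 g(c) = C1 + C2/c^3


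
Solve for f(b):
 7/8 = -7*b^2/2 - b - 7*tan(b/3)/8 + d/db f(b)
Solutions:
 f(b) = C1 + 7*b^3/6 + b^2/2 + 7*b/8 - 21*log(cos(b/3))/8


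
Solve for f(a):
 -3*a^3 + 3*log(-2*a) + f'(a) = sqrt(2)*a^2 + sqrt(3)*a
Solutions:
 f(a) = C1 + 3*a^4/4 + sqrt(2)*a^3/3 + sqrt(3)*a^2/2 - 3*a*log(-a) + 3*a*(1 - log(2))


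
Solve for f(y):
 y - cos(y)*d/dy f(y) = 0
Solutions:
 f(y) = C1 + Integral(y/cos(y), y)


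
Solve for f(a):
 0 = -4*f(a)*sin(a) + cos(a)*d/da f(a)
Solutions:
 f(a) = C1/cos(a)^4


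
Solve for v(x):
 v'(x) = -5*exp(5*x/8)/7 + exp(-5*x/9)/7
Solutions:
 v(x) = C1 - 8*exp(5*x/8)/7 - 9*exp(-5*x/9)/35


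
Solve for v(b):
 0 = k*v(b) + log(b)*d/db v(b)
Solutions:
 v(b) = C1*exp(-k*li(b))


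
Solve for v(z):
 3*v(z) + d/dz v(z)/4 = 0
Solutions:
 v(z) = C1*exp(-12*z)


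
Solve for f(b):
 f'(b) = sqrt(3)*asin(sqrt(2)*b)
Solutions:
 f(b) = C1 + sqrt(3)*(b*asin(sqrt(2)*b) + sqrt(2)*sqrt(1 - 2*b^2)/2)


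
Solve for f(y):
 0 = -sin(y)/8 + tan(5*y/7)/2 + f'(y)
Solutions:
 f(y) = C1 + 7*log(cos(5*y/7))/10 - cos(y)/8


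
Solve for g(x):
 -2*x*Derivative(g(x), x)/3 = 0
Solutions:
 g(x) = C1


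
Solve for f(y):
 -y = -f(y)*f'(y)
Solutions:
 f(y) = -sqrt(C1 + y^2)
 f(y) = sqrt(C1 + y^2)


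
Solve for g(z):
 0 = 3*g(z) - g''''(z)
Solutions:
 g(z) = C1*exp(-3^(1/4)*z) + C2*exp(3^(1/4)*z) + C3*sin(3^(1/4)*z) + C4*cos(3^(1/4)*z)


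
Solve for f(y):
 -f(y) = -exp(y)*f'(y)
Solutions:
 f(y) = C1*exp(-exp(-y))


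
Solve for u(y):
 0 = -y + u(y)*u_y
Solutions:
 u(y) = -sqrt(C1 + y^2)
 u(y) = sqrt(C1 + y^2)


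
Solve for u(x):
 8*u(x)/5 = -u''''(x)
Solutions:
 u(x) = (C1*sin(2^(1/4)*5^(3/4)*x/5) + C2*cos(2^(1/4)*5^(3/4)*x/5))*exp(-2^(1/4)*5^(3/4)*x/5) + (C3*sin(2^(1/4)*5^(3/4)*x/5) + C4*cos(2^(1/4)*5^(3/4)*x/5))*exp(2^(1/4)*5^(3/4)*x/5)


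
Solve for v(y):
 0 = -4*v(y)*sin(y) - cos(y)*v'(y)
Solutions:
 v(y) = C1*cos(y)^4


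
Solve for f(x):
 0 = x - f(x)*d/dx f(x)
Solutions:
 f(x) = -sqrt(C1 + x^2)
 f(x) = sqrt(C1 + x^2)


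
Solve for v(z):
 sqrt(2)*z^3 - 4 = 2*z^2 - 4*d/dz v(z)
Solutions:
 v(z) = C1 - sqrt(2)*z^4/16 + z^3/6 + z


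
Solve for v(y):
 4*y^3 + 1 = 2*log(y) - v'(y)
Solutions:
 v(y) = C1 - y^4 + 2*y*log(y) - 3*y


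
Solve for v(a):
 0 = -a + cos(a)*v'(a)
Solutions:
 v(a) = C1 + Integral(a/cos(a), a)


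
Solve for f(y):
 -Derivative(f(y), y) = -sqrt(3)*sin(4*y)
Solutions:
 f(y) = C1 - sqrt(3)*cos(4*y)/4


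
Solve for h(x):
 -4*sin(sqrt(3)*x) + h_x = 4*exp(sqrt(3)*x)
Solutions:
 h(x) = C1 + 4*sqrt(3)*exp(sqrt(3)*x)/3 - 4*sqrt(3)*cos(sqrt(3)*x)/3


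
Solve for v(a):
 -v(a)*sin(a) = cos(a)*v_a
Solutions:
 v(a) = C1*cos(a)


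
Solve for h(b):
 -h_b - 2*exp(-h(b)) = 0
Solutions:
 h(b) = log(C1 - 2*b)


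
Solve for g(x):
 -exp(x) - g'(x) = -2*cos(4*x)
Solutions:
 g(x) = C1 - exp(x) + sin(4*x)/2


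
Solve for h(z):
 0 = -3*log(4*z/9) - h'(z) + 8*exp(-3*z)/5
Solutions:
 h(z) = C1 - 3*z*log(z) + 3*z*(-2*log(2) + 1 + 2*log(3)) - 8*exp(-3*z)/15


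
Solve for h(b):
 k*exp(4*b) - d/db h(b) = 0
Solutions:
 h(b) = C1 + k*exp(4*b)/4


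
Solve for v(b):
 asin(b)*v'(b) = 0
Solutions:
 v(b) = C1


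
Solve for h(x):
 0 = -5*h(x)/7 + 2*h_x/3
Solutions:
 h(x) = C1*exp(15*x/14)


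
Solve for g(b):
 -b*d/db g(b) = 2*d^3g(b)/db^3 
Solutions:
 g(b) = C1 + Integral(C2*airyai(-2^(2/3)*b/2) + C3*airybi(-2^(2/3)*b/2), b)


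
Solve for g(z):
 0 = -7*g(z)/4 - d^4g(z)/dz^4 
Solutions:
 g(z) = (C1*sin(7^(1/4)*z/2) + C2*cos(7^(1/4)*z/2))*exp(-7^(1/4)*z/2) + (C3*sin(7^(1/4)*z/2) + C4*cos(7^(1/4)*z/2))*exp(7^(1/4)*z/2)


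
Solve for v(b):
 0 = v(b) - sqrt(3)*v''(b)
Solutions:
 v(b) = C1*exp(-3^(3/4)*b/3) + C2*exp(3^(3/4)*b/3)


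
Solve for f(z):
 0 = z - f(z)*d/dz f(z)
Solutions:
 f(z) = -sqrt(C1 + z^2)
 f(z) = sqrt(C1 + z^2)


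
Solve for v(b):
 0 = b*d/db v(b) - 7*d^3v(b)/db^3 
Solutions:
 v(b) = C1 + Integral(C2*airyai(7^(2/3)*b/7) + C3*airybi(7^(2/3)*b/7), b)


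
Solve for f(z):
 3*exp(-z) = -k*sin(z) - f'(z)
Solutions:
 f(z) = C1 + k*cos(z) + 3*exp(-z)


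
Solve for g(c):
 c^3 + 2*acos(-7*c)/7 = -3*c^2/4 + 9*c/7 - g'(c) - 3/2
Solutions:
 g(c) = C1 - c^4/4 - c^3/4 + 9*c^2/14 - 2*c*acos(-7*c)/7 - 3*c/2 - 2*sqrt(1 - 49*c^2)/49


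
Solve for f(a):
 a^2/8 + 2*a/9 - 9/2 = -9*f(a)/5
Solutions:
 f(a) = -5*a^2/72 - 10*a/81 + 5/2
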